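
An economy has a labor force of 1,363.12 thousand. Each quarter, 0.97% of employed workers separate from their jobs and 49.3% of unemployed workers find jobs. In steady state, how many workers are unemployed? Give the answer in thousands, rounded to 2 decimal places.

Steady-state unemployment rate u* = s/(s+f) = 0.97/(0.97+49.3) = 0.019296.
Unemployed = u* × labor force = 0.019296 × 1,363.12 ≈ 26.30 thousand.

About 26.30 thousand are unemployed in steady state.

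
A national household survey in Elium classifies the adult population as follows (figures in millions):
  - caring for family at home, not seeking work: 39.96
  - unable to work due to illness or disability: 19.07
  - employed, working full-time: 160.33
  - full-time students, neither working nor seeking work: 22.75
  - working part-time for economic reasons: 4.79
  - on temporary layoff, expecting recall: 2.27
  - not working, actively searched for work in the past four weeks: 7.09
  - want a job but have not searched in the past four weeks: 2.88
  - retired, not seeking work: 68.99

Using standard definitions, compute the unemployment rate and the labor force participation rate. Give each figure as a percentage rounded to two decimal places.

Employed = 160.33 + 4.79 = 165.12 million (anyone who worked, including part-time for economic reasons, counts as employed).
Unemployed = 2.27 + 7.09 = 9.36 million (jobless and actively searching, or on temporary layoff).
Labor force = 165.12 + 9.36 = 174.48 million.
Not in labor force = 39.96 + 19.07 + 22.75 + 2.88 + 68.99 = 153.65 million (those not working and not actively searching are outside the labor force — including those who want a job but have given up searching).
Civilian working-age population = 174.48 + 153.65 = 328.13 million.
Unemployment rate = 9.36 / 174.48 = 5.36%.
Labor force participation rate = 174.48 / 328.13 = 53.17%.

Unemployment rate ≈ 5.36%; labor force participation rate ≈ 53.17%.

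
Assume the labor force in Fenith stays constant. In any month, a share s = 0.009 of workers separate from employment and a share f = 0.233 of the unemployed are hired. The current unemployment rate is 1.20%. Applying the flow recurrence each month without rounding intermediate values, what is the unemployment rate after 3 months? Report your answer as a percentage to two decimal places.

Unemployment rate after three months ≈ 2.62%.

With a fixed labor force, u_{t+1} = u_t + s·(1−u_t) − f·u_t = u_t·(1−s−f) + s.
Here 1−s−f = 0.758 and s = 0.009.
u_1 = 0.012000 × 0.758 + 0.009 = 0.018096.
u_2 = 0.018096 × 0.758 + 0.009 = 0.022717.
u_3 = 0.022717 × 0.758 + 0.009 = 0.026219.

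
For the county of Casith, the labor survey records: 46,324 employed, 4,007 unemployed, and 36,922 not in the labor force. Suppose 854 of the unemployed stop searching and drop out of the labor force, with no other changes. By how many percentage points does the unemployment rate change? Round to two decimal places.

The unemployment rate changes by −1.59 percentage points.

Initially, labor force = 46,324 + 4,007 = 50,331, so u = 4,007/50,331 = 7.96%.
After the change, unemployed and labor force both fall by 854 → E = 46,324, U = 3,153, labor force = 49,477.
New unemployment rate = 3,153 / 49,477 = 6.37%.
Change = 6.37% − 7.96% = −1.59 percentage points.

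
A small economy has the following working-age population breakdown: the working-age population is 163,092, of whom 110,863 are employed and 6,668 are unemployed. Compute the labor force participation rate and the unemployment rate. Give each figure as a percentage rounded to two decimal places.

Labor force = employed + unemployed = 110,863 + 6,668 = 117,531.
Unemployment rate = 6,668 / 117,531 = 5.67%.
Labor force participation rate = 117,531 / 163,092 = 72.06%.

Labor force participation rate ≈ 72.06%; unemployment rate ≈ 5.67%.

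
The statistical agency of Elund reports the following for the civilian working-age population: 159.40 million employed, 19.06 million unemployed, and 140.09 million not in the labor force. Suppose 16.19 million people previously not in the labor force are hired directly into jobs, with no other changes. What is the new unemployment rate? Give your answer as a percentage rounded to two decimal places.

Initially, labor force = 159.40 + 19.06 = 178.46 million, so u = 19.06/178.46 = 10.68%.
After the change, employed and labor force both rise by 16.19; unemployed unchanged → E = 175.59, U = 19.06, labor force = 194.65 million.
New unemployment rate = 19.06 / 194.65 = 9.79%.

New unemployment rate ≈ 9.79%.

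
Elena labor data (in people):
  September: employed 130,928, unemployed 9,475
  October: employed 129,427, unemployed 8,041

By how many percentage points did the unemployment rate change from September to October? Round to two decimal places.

September: labor force = 130,928 + 9,475 = 140,403; u = 9,475/140,403 = 6.75%.
October: labor force = 129,427 + 8,041 = 137,468; u = 8,041/137,468 = 5.85%.
Change = 5.85% − 6.75% = −0.90 pp.

The unemployment rate changed by −0.90 percentage points.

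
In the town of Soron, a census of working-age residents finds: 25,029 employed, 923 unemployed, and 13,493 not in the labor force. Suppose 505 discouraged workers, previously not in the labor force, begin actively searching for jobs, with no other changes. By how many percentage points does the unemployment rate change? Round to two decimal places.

The unemployment rate changes by +1.84 percentage points.

Initially, labor force = 25,029 + 923 = 25,952, so u = 923/25,952 = 3.56%.
After the change, unemployed and labor force both rise by 505 → E = 25,029, U = 1,428, labor force = 26,457.
New unemployment rate = 1,428 / 26,457 = 5.40%.
Change = 5.40% − 3.56% = +1.84 percentage points.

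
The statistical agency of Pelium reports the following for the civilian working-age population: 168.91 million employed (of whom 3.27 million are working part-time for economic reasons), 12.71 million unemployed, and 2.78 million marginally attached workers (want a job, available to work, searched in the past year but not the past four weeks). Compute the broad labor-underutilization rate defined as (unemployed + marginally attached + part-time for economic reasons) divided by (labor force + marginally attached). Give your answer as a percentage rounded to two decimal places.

Labor force = 168.91 + 12.71 = 181.62 million.
Numerator = 12.71 + 2.78 + 3.27 = 18.76 million.
Denominator = 181.62 + 2.78 = 184.40 million.
Broad rate = 18.76 / 184.40 = 10.17%.

Broad underutilization rate ≈ 10.17%.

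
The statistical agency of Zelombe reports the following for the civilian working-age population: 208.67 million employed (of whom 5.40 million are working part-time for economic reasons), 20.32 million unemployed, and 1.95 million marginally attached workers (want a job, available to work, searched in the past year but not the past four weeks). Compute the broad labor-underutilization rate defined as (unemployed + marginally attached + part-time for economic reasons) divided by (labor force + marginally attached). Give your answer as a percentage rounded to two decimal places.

Broad underutilization rate ≈ 11.98%.

Labor force = 208.67 + 20.32 = 228.99 million.
Numerator = 20.32 + 1.95 + 5.40 = 27.67 million.
Denominator = 228.99 + 1.95 = 230.94 million.
Broad rate = 27.67 / 230.94 = 11.98%.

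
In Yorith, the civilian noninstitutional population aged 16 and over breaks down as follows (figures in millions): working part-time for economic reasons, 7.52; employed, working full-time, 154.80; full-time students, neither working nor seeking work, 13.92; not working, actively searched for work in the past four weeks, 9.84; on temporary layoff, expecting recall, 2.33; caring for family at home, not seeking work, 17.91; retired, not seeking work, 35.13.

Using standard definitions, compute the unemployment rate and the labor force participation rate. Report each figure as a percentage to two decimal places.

Unemployment rate ≈ 6.97%; labor force participation rate ≈ 72.27%.

Employed = 7.52 + 154.80 = 162.32 million (anyone who worked, including part-time for economic reasons, counts as employed).
Unemployed = 9.84 + 2.33 = 12.17 million (jobless and actively searching, or on temporary layoff).
Labor force = 162.32 + 12.17 = 174.49 million.
Not in labor force = 13.92 + 17.91 + 35.13 = 66.96 million (those not working and not actively searching are outside the labor force).
Civilian working-age population = 174.49 + 66.96 = 241.45 million.
Unemployment rate = 12.17 / 174.49 = 6.97%.
Labor force participation rate = 174.49 / 241.45 = 72.27%.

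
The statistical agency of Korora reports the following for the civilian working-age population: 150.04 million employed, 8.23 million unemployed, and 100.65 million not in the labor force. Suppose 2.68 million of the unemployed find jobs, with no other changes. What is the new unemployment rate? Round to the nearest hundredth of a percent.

Initially, labor force = 150.04 + 8.23 = 158.27 million, so u = 8.23/158.27 = 5.20%.
After the change, unemployed falls and employed rises by 2.68; labor force unchanged → E = 152.72, U = 5.55, labor force = 158.27 million.
New unemployment rate = 5.55 / 158.27 = 3.51%.

New unemployment rate ≈ 3.51%.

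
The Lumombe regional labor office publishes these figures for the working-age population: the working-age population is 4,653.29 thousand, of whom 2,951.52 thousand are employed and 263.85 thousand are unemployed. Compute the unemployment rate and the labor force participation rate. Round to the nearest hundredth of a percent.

Unemployment rate ≈ 8.21%; labor force participation rate ≈ 69.10%.

Labor force = employed + unemployed = 2,951.52 + 263.85 = 3,215.37 thousand.
Unemployment rate = 263.85 / 3,215.37 = 8.21%.
Labor force participation rate = 3,215.37 / 4,653.29 = 69.10%.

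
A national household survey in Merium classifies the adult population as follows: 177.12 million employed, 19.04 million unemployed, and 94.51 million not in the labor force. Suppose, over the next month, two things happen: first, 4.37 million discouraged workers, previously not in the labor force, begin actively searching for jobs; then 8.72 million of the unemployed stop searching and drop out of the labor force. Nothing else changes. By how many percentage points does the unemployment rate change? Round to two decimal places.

Initially, labor force = 177.12 + 19.04 = 196.16 million, so u = 19.04/196.16 = 9.71%.
After the first change, unemployed and labor force both rise by 4.37 → E = 177.12, U = 23.41, labor force = 200.53 million.
After the second change, unemployed and labor force both fall by 8.72 → E = 177.12, U = 14.69, labor force = 191.81 million.
New unemployment rate = 14.69 / 191.81 = 7.66%.
Change = 7.66% − 9.71% = −2.05 percentage points.

The unemployment rate changes by −2.05 percentage points.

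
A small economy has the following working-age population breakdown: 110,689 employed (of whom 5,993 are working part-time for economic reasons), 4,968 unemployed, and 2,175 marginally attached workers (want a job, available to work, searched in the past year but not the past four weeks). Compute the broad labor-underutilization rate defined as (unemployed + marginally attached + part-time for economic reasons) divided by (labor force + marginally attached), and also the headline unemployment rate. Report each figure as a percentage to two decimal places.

Broad underutilization rate ≈ 11.15%; headline unemployment rate ≈ 4.30%.

Labor force = 110,689 + 4,968 = 115,657.
Numerator = 4,968 + 2,175 + 5,993 = 13,136.
Denominator = 115,657 + 2,175 = 117,832.
Broad rate = 13,136 / 117,832 = 11.15%.
Headline unemployment rate = 4,968 / 115,657 = 4.30%.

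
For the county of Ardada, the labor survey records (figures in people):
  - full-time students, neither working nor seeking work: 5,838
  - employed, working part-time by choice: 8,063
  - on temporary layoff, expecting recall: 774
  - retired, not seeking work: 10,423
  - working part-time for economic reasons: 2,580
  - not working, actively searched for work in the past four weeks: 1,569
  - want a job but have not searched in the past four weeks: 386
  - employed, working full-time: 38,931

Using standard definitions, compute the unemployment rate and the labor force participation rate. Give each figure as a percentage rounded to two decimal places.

Employed = 8,063 + 2,580 + 38,931 = 49,574 (anyone who worked, including part-time for economic reasons, counts as employed).
Unemployed = 774 + 1,569 = 2,343 (jobless and actively searching, or on temporary layoff).
Labor force = 49,574 + 2,343 = 51,917.
Not in labor force = 5,838 + 10,423 + 386 = 16,647 (those not working and not actively searching are outside the labor force — including those who want a job but have given up searching).
Civilian working-age population = 51,917 + 16,647 = 68,564.
Unemployment rate = 2,343 / 51,917 = 4.51%.
Labor force participation rate = 51,917 / 68,564 = 75.72%.

Unemployment rate ≈ 4.51%; labor force participation rate ≈ 75.72%.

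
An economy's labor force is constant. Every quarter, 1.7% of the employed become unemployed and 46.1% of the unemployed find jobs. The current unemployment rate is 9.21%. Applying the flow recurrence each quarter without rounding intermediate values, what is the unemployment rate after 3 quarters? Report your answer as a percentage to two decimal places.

Unemployment rate after three quarters ≈ 4.36%.

With a fixed labor force, u_{t+1} = u_t + s·(1−u_t) − f·u_t = u_t·(1−s−f) + s.
Here 1−s−f = 0.522 and s = 0.017.
u_1 = 0.092100 × 0.522 + 0.017 = 0.065076.
u_2 = 0.065076 × 0.522 + 0.017 = 0.050970.
u_3 = 0.050970 × 0.522 + 0.017 = 0.043606.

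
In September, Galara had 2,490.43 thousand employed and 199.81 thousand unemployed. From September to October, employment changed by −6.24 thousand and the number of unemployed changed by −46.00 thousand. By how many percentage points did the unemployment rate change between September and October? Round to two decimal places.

The unemployment rate changed by −1.60 percentage points.

September: labor force = 2,490.43 + 199.81 = 2,690.24; u = 199.81/2,690.24 = 7.43%.
October: labor force = 2,484.19 + 153.81 = 2,638.00; u = 153.81/2,638.00 = 5.83%.
Change = 5.83% − 7.43% = −1.60 pp.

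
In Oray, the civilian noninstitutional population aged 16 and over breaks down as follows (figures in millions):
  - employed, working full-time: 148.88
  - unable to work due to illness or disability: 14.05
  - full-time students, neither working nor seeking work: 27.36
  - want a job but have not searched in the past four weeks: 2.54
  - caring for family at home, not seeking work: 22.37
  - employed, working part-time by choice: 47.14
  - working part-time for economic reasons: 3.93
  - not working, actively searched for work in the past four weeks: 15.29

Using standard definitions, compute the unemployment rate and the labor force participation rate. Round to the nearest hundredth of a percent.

Unemployment rate ≈ 7.10%; labor force participation rate ≈ 76.45%.

Employed = 148.88 + 47.14 + 3.93 = 199.95 million (anyone who worked, including part-time for economic reasons, counts as employed).
Unemployed = 15.29 million.
Labor force = 199.95 + 15.29 = 215.24 million.
Not in labor force = 14.05 + 27.36 + 2.54 + 22.37 = 66.32 million (those not working and not actively searching are outside the labor force — including those who want a job but have given up searching).
Civilian working-age population = 215.24 + 66.32 = 281.56 million.
Unemployment rate = 15.29 / 215.24 = 7.10%.
Labor force participation rate = 215.24 / 281.56 = 76.45%.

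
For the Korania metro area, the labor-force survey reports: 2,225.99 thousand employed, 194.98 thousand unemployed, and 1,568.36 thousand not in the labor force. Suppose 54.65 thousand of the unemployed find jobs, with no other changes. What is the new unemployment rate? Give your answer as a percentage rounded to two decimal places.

Initially, labor force = 2,225.99 + 194.98 = 2,420.97 thousand, so u = 194.98/2,420.97 = 8.05%.
After the change, unemployed falls and employed rises by 54.65; labor force unchanged → E = 2,280.64, U = 140.33, labor force = 2,420.97 thousand.
New unemployment rate = 140.33 / 2,420.97 = 5.80%.

New unemployment rate ≈ 5.80%.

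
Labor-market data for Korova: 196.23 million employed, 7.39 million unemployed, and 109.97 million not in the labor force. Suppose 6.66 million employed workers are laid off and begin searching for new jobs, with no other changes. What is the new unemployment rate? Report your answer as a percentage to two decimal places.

Initially, labor force = 196.23 + 7.39 = 203.62 million, so u = 7.39/203.62 = 3.63%.
After the change, employed falls and unemployed rises by 6.66; labor force unchanged → E = 189.57, U = 14.05, labor force = 203.62 million.
New unemployment rate = 14.05 / 203.62 = 6.90%.

New unemployment rate ≈ 6.90%.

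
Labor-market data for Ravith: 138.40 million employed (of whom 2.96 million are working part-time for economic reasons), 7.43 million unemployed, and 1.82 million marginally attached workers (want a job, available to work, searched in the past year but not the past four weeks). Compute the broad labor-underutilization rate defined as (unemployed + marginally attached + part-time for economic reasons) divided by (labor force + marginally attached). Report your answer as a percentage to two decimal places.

Labor force = 138.40 + 7.43 = 145.83 million.
Numerator = 7.43 + 1.82 + 2.96 = 12.21 million.
Denominator = 145.83 + 1.82 = 147.65 million.
Broad rate = 12.21 / 147.65 = 8.27%.

Broad underutilization rate ≈ 8.27%.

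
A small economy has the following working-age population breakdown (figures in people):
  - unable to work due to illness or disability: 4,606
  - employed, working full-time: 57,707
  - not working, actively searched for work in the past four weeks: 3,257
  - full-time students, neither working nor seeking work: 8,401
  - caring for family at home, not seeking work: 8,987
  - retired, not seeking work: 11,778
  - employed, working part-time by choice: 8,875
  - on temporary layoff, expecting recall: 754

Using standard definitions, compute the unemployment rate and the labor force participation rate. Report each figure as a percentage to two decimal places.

Unemployment rate ≈ 5.68%; labor force participation rate ≈ 67.64%.

Employed = 57,707 + 8,875 = 66,582.
Unemployed = 3,257 + 754 = 4,011 (jobless and actively searching, or on temporary layoff).
Labor force = 66,582 + 4,011 = 70,593.
Not in labor force = 4,606 + 8,401 + 8,987 + 11,778 = 33,772 (those not working and not actively searching are outside the labor force).
Civilian working-age population = 70,593 + 33,772 = 104,365.
Unemployment rate = 4,011 / 70,593 = 5.68%.
Labor force participation rate = 70,593 / 104,365 = 67.64%.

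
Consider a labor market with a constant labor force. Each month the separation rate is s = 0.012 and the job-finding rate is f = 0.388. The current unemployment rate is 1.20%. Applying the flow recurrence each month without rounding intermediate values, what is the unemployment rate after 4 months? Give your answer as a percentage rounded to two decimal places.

With a fixed labor force, u_{t+1} = u_t + s·(1−u_t) − f·u_t = u_t·(1−s−f) + s.
Here 1−s−f = 0.600 and s = 0.012.
u_1 = 0.012000 × 0.600 + 0.012 = 0.019200.
u_2 = 0.019200 × 0.600 + 0.012 = 0.023520.
u_3 = 0.023520 × 0.600 + 0.012 = 0.026112.
u_4 = 0.026112 × 0.600 + 0.012 = 0.027667.

Unemployment rate after four months ≈ 2.77%.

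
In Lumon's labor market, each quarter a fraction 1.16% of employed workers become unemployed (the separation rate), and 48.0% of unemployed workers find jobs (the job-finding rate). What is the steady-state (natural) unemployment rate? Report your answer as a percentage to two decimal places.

At steady state the flows balance: s·E = f·U, so U/(E+U) = s/(s+f).
u* = 1.16 / (1.16 + 48.0) = 1.16 / 49.16 = 2.36%.

Steady-state unemployment rate ≈ 2.36%.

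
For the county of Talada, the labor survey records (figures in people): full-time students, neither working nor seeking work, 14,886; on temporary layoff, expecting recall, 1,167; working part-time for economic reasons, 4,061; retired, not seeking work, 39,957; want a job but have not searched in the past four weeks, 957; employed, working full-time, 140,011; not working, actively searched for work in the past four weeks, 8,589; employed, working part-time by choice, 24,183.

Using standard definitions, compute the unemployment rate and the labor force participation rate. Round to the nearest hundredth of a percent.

Employed = 4,061 + 140,011 + 24,183 = 168,255 (anyone who worked, including part-time for economic reasons, counts as employed).
Unemployed = 1,167 + 8,589 = 9,756 (jobless and actively searching, or on temporary layoff).
Labor force = 168,255 + 9,756 = 178,011.
Not in labor force = 14,886 + 39,957 + 957 = 55,800 (those not working and not actively searching are outside the labor force — including those who want a job but have given up searching).
Civilian working-age population = 178,011 + 55,800 = 233,811.
Unemployment rate = 9,756 / 178,011 = 5.48%.
Labor force participation rate = 178,011 / 233,811 = 76.13%.

Unemployment rate ≈ 5.48%; labor force participation rate ≈ 76.13%.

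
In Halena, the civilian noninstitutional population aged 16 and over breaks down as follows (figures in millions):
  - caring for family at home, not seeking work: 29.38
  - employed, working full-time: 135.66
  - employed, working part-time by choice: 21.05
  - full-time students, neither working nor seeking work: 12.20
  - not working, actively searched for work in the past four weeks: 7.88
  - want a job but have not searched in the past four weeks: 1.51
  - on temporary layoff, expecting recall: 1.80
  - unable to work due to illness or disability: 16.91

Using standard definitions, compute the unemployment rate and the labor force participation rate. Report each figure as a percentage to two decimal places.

Unemployment rate ≈ 5.82%; labor force participation rate ≈ 73.50%.

Employed = 135.66 + 21.05 = 156.71 million.
Unemployed = 7.88 + 1.80 = 9.68 million (jobless and actively searching, or on temporary layoff).
Labor force = 156.71 + 9.68 = 166.39 million.
Not in labor force = 29.38 + 12.20 + 1.51 + 16.91 = 60.00 million (those not working and not actively searching are outside the labor force — including those who want a job but have given up searching).
Civilian working-age population = 166.39 + 60.00 = 226.39 million.
Unemployment rate = 9.68 / 166.39 = 5.82%.
Labor force participation rate = 166.39 / 226.39 = 73.50%.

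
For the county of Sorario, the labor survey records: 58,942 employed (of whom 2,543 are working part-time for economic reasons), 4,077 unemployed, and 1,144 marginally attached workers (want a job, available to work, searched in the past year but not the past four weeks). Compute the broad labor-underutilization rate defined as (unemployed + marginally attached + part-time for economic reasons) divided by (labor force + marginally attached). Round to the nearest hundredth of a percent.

Broad underutilization rate ≈ 12.10%.

Labor force = 58,942 + 4,077 = 63,019.
Numerator = 4,077 + 1,144 + 2,543 = 7,764.
Denominator = 63,019 + 1,144 = 64,163.
Broad rate = 7,764 / 64,163 = 12.10%.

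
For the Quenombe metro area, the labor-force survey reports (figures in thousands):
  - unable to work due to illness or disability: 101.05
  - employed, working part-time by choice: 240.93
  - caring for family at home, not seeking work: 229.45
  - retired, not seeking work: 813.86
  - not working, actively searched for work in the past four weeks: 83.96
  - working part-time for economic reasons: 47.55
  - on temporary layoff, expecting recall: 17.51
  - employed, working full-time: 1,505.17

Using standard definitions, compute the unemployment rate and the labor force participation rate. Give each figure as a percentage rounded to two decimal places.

Unemployment rate ≈ 5.35%; labor force participation rate ≈ 62.35%.

Employed = 240.93 + 47.55 + 1,505.17 = 1,793.65 thousand (anyone who worked, including part-time for economic reasons, counts as employed).
Unemployed = 83.96 + 17.51 = 101.47 thousand (jobless and actively searching, or on temporary layoff).
Labor force = 1,793.65 + 101.47 = 1,895.12 thousand.
Not in labor force = 101.05 + 229.45 + 813.86 = 1,144.36 thousand (those not working and not actively searching are outside the labor force).
Civilian working-age population = 1,895.12 + 1,144.36 = 3,039.48 thousand.
Unemployment rate = 101.47 / 1,895.12 = 5.35%.
Labor force participation rate = 1,895.12 / 3,039.48 = 62.35%.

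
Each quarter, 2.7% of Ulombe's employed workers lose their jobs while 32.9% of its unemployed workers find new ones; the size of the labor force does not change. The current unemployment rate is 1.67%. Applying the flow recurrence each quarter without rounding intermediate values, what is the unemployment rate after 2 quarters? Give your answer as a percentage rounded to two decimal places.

Unemployment rate after two quarters ≈ 5.13%.

With a fixed labor force, u_{t+1} = u_t + s·(1−u_t) − f·u_t = u_t·(1−s−f) + s.
Here 1−s−f = 0.644 and s = 0.027.
u_1 = 0.016700 × 0.644 + 0.027 = 0.037755.
u_2 = 0.037755 × 0.644 + 0.027 = 0.051314.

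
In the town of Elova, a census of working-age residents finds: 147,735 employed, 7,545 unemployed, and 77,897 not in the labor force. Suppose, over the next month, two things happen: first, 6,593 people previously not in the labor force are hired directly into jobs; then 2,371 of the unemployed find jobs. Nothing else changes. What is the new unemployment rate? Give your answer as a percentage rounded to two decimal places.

Initially, labor force = 147,735 + 7,545 = 155,280, so u = 7,545/155,280 = 4.86%.
After the first change, employed and labor force both rise by 6,593; unemployed unchanged → E = 154,328, U = 7,545, labor force = 161,873.
After the second change, unemployed falls and employed rises by 2,371; labor force unchanged → E = 156,699, U = 5,174, labor force = 161,873.
New unemployment rate = 5,174 / 161,873 = 3.20%.

New unemployment rate ≈ 3.20%.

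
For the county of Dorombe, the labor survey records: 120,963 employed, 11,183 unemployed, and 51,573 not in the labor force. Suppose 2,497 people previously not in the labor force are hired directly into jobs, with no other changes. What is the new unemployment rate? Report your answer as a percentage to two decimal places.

Initially, labor force = 120,963 + 11,183 = 132,146, so u = 11,183/132,146 = 8.46%.
After the change, employed and labor force both rise by 2,497; unemployed unchanged → E = 123,460, U = 11,183, labor force = 134,643.
New unemployment rate = 11,183 / 134,643 = 8.31%.

New unemployment rate ≈ 8.31%.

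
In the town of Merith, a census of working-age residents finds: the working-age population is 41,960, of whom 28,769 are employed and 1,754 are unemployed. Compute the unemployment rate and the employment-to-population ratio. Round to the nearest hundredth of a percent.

Unemployment rate ≈ 5.75%; employment-population ratio ≈ 68.56%.

Labor force = employed + unemployed = 28,769 + 1,754 = 30,523.
Unemployment rate = 1,754 / 30,523 = 5.75%.
Employment-population ratio = 28,769 / 41,960 = 68.56%.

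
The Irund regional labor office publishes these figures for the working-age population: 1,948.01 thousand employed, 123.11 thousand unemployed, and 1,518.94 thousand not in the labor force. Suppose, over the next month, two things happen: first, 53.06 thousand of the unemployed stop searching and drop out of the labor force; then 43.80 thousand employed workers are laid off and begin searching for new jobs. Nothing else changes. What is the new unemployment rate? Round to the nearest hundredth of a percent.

New unemployment rate ≈ 5.64%.

Initially, labor force = 1,948.01 + 123.11 = 2,071.12 thousand, so u = 123.11/2,071.12 = 5.94%.
After the first change, unemployed and labor force both fall by 53.06 → E = 1,948.01, U = 70.05, labor force = 2,018.06 thousand.
After the second change, employed falls and unemployed rises by 43.80; labor force unchanged → E = 1,904.21, U = 113.85, labor force = 2,018.06 thousand.
New unemployment rate = 113.85 / 2,018.06 = 5.64%.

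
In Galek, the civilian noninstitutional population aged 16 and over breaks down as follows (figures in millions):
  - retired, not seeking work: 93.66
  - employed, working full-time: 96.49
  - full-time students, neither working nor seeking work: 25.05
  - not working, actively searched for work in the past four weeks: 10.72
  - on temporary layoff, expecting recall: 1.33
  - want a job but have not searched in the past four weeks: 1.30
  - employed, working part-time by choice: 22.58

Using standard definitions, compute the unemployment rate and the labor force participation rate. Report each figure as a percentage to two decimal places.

Unemployment rate ≈ 9.19%; labor force participation rate ≈ 52.21%.

Employed = 96.49 + 22.58 = 119.07 million.
Unemployed = 10.72 + 1.33 = 12.05 million (jobless and actively searching, or on temporary layoff).
Labor force = 119.07 + 12.05 = 131.12 million.
Not in labor force = 93.66 + 25.05 + 1.30 = 120.01 million (those not working and not actively searching are outside the labor force — including those who want a job but have given up searching).
Civilian working-age population = 131.12 + 120.01 = 251.13 million.
Unemployment rate = 12.05 / 131.12 = 9.19%.
Labor force participation rate = 131.12 / 251.13 = 52.21%.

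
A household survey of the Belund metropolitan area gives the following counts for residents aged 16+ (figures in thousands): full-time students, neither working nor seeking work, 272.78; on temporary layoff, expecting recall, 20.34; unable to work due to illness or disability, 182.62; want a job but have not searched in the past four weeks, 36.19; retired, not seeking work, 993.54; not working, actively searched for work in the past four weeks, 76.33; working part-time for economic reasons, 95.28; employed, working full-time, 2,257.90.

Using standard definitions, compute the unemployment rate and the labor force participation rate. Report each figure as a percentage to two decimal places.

Unemployment rate ≈ 3.95%; labor force participation rate ≈ 62.26%.

Employed = 95.28 + 2,257.90 = 2,353.18 thousand (anyone who worked, including part-time for economic reasons, counts as employed).
Unemployed = 20.34 + 76.33 = 96.67 thousand (jobless and actively searching, or on temporary layoff).
Labor force = 2,353.18 + 96.67 = 2,449.85 thousand.
Not in labor force = 272.78 + 182.62 + 36.19 + 993.54 = 1,485.13 thousand (those not working and not actively searching are outside the labor force — including those who want a job but have given up searching).
Civilian working-age population = 2,449.85 + 1,485.13 = 3,934.98 thousand.
Unemployment rate = 96.67 / 2,449.85 = 3.95%.
Labor force participation rate = 2,449.85 / 3,934.98 = 62.26%.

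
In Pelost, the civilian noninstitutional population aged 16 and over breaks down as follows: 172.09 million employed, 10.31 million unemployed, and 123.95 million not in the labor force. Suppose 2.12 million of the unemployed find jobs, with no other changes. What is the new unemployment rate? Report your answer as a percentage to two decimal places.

Initially, labor force = 172.09 + 10.31 = 182.40 million, so u = 10.31/182.40 = 5.65%.
After the change, unemployed falls and employed rises by 2.12; labor force unchanged → E = 174.21, U = 8.19, labor force = 182.40 million.
New unemployment rate = 8.19 / 182.40 = 4.49%.

New unemployment rate ≈ 4.49%.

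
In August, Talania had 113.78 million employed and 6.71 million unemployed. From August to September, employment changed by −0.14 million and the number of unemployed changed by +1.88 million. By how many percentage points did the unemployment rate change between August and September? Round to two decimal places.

The unemployment rate changed by +1.46 percentage points.

August: labor force = 113.78 + 6.71 = 120.49; u = 6.71/120.49 = 5.57%.
September: labor force = 113.64 + 8.59 = 122.23; u = 8.59/122.23 = 7.03%.
Change = 7.03% − 5.57% = +1.46 pp.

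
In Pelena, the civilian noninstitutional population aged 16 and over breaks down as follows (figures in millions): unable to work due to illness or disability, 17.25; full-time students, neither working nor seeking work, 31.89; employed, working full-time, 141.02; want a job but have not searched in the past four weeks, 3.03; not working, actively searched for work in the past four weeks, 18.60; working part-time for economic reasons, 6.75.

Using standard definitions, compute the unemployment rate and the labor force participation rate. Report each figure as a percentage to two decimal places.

Unemployment rate ≈ 11.18%; labor force participation rate ≈ 76.13%.

Employed = 141.02 + 6.75 = 147.77 million (anyone who worked, including part-time for economic reasons, counts as employed).
Unemployed = 18.60 million.
Labor force = 147.77 + 18.60 = 166.37 million.
Not in labor force = 17.25 + 31.89 + 3.03 = 52.17 million (those not working and not actively searching are outside the labor force — including those who want a job but have given up searching).
Civilian working-age population = 166.37 + 52.17 = 218.54 million.
Unemployment rate = 18.60 / 166.37 = 11.18%.
Labor force participation rate = 166.37 / 218.54 = 76.13%.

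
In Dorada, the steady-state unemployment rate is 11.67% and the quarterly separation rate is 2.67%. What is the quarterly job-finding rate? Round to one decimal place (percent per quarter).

Job-finding rate ≈ 20.2% per quarter.

From u* = s/(s+f): f = s·(1−u)/u.
f = 2.67 × (1 − 0.1167) / 0.1167 = 2.3584 / 0.1167 ≈ 20.2% per quarter.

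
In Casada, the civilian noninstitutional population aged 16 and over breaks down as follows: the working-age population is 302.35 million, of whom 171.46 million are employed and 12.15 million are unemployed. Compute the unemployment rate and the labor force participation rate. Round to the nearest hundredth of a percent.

Unemployment rate ≈ 6.62%; labor force participation rate ≈ 60.73%.

Labor force = employed + unemployed = 171.46 + 12.15 = 183.61 million.
Unemployment rate = 12.15 / 183.61 = 6.62%.
Labor force participation rate = 183.61 / 302.35 = 60.73%.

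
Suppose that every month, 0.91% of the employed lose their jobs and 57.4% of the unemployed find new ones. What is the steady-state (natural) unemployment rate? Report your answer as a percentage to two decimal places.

Steady-state unemployment rate ≈ 1.56%.

At steady state the flows balance: s·E = f·U, so U/(E+U) = s/(s+f).
u* = 0.91 / (0.91 + 57.4) = 0.91 / 58.31 = 1.56%.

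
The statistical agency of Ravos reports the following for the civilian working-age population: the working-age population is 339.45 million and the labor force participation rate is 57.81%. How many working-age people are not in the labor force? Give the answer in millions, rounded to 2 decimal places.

Share not in the labor force = 1 − 0.5781 = 0.4219.
Not in labor force = 0.4219 × 339.45 ≈ 143.21 million.

About 143.21 million are not in the labor force.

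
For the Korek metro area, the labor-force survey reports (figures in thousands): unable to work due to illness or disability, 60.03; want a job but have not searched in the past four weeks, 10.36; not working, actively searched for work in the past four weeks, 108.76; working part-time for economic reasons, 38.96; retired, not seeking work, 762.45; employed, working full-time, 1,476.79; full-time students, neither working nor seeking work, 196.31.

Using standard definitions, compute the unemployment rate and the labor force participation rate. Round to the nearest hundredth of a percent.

Employed = 38.96 + 1,476.79 = 1,515.75 thousand (anyone who worked, including part-time for economic reasons, counts as employed).
Unemployed = 108.76 thousand.
Labor force = 1,515.75 + 108.76 = 1,624.51 thousand.
Not in labor force = 60.03 + 10.36 + 762.45 + 196.31 = 1,029.15 thousand (those not working and not actively searching are outside the labor force — including those who want a job but have given up searching).
Civilian working-age population = 1,624.51 + 1,029.15 = 2,653.66 thousand.
Unemployment rate = 108.76 / 1,624.51 = 6.69%.
Labor force participation rate = 1,624.51 / 2,653.66 = 61.22%.

Unemployment rate ≈ 6.69%; labor force participation rate ≈ 61.22%.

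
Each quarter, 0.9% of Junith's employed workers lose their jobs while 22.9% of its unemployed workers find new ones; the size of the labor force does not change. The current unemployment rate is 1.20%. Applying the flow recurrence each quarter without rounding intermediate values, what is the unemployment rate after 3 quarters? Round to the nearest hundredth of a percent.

Unemployment rate after three quarters ≈ 2.64%.

With a fixed labor force, u_{t+1} = u_t + s·(1−u_t) − f·u_t = u_t·(1−s−f) + s.
Here 1−s−f = 0.762 and s = 0.009.
u_1 = 0.012000 × 0.762 + 0.009 = 0.018144.
u_2 = 0.018144 × 0.762 + 0.009 = 0.022826.
u_3 = 0.022826 × 0.762 + 0.009 = 0.026393.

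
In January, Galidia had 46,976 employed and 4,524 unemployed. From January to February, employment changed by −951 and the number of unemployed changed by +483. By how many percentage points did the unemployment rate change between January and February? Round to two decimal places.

January: labor force = 46,976 + 4,524 = 51,500; u = 4,524/51,500 = 8.78%.
February: labor force = 46,025 + 5,007 = 51,032; u = 5,007/51,032 = 9.81%.
Change = 9.81% − 8.78% = +1.03 pp.

The unemployment rate changed by +1.03 percentage points.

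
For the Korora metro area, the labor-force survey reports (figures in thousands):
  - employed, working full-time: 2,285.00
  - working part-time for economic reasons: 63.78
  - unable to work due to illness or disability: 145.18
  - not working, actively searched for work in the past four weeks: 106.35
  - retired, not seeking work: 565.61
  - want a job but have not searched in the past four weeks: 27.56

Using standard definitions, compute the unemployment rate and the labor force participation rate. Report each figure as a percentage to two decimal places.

Unemployment rate ≈ 4.33%; labor force participation rate ≈ 76.88%.

Employed = 2,285.00 + 63.78 = 2,348.78 thousand (anyone who worked, including part-time for economic reasons, counts as employed).
Unemployed = 106.35 thousand.
Labor force = 2,348.78 + 106.35 = 2,455.13 thousand.
Not in labor force = 145.18 + 565.61 + 27.56 = 738.35 thousand (those not working and not actively searching are outside the labor force — including those who want a job but have given up searching).
Civilian working-age population = 2,455.13 + 738.35 = 3,193.48 thousand.
Unemployment rate = 106.35 / 2,455.13 = 4.33%.
Labor force participation rate = 2,455.13 / 3,193.48 = 76.88%.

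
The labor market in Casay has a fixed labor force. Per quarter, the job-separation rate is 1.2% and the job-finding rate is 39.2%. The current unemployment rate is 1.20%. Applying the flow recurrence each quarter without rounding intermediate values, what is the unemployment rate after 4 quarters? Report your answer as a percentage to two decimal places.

Unemployment rate after four quarters ≈ 2.75%.

With a fixed labor force, u_{t+1} = u_t + s·(1−u_t) − f·u_t = u_t·(1−s−f) + s.
Here 1−s−f = 0.596 and s = 0.012.
u_1 = 0.012000 × 0.596 + 0.012 = 0.019152.
u_2 = 0.019152 × 0.596 + 0.012 = 0.023415.
u_3 = 0.023415 × 0.596 + 0.012 = 0.025955.
u_4 = 0.025955 × 0.596 + 0.012 = 0.027469.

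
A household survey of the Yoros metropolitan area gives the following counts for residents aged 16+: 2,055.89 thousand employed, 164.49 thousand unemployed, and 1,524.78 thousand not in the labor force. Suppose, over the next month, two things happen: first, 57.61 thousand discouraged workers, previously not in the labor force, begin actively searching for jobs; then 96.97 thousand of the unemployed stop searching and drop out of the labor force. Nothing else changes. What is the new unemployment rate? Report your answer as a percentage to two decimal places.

Initially, labor force = 2,055.89 + 164.49 = 2,220.38 thousand, so u = 164.49/2,220.38 = 7.41%.
After the first change, unemployed and labor force both rise by 57.61 → E = 2,055.89, U = 222.10, labor force = 2,277.99 thousand.
After the second change, unemployed and labor force both fall by 96.97 → E = 2,055.89, U = 125.13, labor force = 2,181.02 thousand.
New unemployment rate = 125.13 / 2,181.02 = 5.74%.

New unemployment rate ≈ 5.74%.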